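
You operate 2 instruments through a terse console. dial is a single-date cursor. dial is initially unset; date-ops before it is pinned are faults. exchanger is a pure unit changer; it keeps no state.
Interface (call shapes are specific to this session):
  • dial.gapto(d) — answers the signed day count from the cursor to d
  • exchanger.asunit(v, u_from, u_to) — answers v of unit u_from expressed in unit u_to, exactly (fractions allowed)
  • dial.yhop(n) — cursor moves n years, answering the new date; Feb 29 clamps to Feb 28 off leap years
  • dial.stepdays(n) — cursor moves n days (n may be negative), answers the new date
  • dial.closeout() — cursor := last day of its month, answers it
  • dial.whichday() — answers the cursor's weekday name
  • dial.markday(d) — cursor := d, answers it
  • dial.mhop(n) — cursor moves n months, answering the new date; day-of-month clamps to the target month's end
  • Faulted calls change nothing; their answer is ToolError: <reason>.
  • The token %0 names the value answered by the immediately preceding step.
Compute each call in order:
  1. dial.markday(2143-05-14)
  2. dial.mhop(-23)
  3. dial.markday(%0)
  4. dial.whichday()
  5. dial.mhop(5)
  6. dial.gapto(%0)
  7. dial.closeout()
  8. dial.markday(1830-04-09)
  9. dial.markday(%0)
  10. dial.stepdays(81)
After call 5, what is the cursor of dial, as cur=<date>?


! 1. dial.markday(d: 2143-05-14) -> 2143-05-14
! 2. dial.mhop(n: -23) -> 2141-06-14
! 3. dial.markday(d: %0) -> 2141-06-14
! 4. dial.whichday() -> Wednesday
! 5. dial.mhop(n: 5) -> 2141-11-14
! 6. dial.gapto(d: %0) -> 0
! 7. dial.closeout() -> 2141-11-30
! 8. dial.markday(d: 1830-04-09) -> 1830-04-09
! 9. dial.markday(d: %0) -> 1830-04-09
! 10. dial.stepdays(n: 81) -> 1830-06-29

Answer: cur=2141-11-14


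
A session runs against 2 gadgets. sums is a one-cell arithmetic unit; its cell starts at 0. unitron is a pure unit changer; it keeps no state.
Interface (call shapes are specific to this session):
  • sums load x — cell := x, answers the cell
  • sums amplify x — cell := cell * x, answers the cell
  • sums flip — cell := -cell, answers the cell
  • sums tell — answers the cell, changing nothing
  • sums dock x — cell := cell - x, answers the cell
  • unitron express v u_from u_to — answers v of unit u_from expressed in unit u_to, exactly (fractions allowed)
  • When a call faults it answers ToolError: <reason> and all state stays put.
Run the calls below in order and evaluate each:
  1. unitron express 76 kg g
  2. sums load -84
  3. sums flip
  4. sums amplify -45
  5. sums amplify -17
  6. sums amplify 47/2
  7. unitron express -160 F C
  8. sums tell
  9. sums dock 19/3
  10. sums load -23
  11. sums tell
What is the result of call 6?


Answer: 1510110

Derivation:
CALL unitron express[v→76; u_from→kg; u_to→g]
RET  76000
CALL sums load[x→-84]
RET  -84
CALL sums flip[]
RET  84
CALL sums amplify[x→-45]
RET  -3780
CALL sums amplify[x→-17]
RET  64260
CALL sums amplify[x→47/2]
RET  1510110
CALL unitron express[v→-160; u_from→F; u_to→C]
RET  -320/3
CALL sums tell[]
RET  1510110
CALL sums dock[x→19/3]
RET  4530311/3
CALL sums load[x→-23]
RET  -23
CALL sums tell[]
RET  -23


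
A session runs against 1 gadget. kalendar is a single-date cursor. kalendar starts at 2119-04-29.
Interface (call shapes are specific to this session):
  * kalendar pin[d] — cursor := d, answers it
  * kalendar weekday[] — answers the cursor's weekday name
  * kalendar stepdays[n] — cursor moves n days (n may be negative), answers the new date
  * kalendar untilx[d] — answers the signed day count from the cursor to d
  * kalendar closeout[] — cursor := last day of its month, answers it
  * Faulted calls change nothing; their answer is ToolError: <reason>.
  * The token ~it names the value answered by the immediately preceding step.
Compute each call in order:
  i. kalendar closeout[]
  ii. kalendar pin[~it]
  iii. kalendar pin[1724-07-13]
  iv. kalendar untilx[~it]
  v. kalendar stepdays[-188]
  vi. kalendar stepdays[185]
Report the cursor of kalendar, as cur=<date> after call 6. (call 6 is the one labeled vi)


Answer: cur=1724-07-10

Derivation:
$ kalendar closeout
  2119-04-30
$ kalendar pin d='~it'
  2119-04-30
$ kalendar pin d='1724-07-13'
  1724-07-13
$ kalendar untilx d='~it'
  0
$ kalendar stepdays n='-188'
  1724-01-07
$ kalendar stepdays n='185'
  1724-07-10


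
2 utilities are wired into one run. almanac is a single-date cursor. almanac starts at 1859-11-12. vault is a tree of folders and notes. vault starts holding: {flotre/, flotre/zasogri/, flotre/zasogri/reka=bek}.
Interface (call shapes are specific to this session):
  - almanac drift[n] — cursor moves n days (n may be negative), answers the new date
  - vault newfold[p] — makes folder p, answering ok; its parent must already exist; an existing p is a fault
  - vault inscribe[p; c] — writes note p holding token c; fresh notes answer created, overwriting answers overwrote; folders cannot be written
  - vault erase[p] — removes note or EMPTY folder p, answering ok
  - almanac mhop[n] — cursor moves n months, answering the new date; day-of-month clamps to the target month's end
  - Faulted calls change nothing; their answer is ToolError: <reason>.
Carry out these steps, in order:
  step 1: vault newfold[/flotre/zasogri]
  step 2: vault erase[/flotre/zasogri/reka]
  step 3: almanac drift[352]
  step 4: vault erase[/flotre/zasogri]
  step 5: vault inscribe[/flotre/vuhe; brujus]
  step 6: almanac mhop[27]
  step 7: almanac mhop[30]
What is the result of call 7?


Step: vault newfold[p='/flotre/zasogri']
Result: ToolError: exists
Step: vault erase[p='/flotre/zasogri/reka']
Result: ok
Step: almanac drift[n='352']
Result: 1860-10-29
Step: vault erase[p='/flotre/zasogri']
Result: ok
Step: vault inscribe[p='/flotre/vuhe'; c='brujus']
Result: created
Step: almanac mhop[n='27']
Result: 1863-01-29
Step: almanac mhop[n='30']
Result: 1865-07-29

Answer: 1865-07-29


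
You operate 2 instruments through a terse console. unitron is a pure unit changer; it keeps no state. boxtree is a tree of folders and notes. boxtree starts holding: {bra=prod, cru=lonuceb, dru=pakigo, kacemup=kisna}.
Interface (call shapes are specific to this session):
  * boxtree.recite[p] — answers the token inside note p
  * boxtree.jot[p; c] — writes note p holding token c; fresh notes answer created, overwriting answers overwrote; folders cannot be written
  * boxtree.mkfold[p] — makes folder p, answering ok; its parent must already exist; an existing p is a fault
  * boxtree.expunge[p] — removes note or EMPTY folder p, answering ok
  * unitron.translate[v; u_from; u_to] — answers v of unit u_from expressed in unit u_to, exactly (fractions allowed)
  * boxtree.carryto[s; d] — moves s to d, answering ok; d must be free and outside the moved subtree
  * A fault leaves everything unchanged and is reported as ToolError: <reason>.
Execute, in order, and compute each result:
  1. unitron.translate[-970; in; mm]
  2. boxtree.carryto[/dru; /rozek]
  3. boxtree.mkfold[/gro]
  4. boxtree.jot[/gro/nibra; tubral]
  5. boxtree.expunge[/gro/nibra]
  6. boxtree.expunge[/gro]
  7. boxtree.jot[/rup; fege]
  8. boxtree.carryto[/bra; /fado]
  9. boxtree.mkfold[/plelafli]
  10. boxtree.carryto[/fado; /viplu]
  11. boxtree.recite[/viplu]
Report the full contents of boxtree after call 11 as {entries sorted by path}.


Invoking unitron.translate(v: -970, u_from: in, u_to: mm): -24638.
Now I run boxtree.carryto(s: /dru, d: /rozek), giving ok.
I invoke boxtree.mkfold(p: /gro), — result: ok.
I try boxtree.jot(p: /gro/nibra, c: tubral), and get created.
Invoking boxtree.expunge(p: /gro/nibra), — result: ok.
I invoke boxtree.expunge(p: /gro), and observe ok.
Using boxtree.jot(p: /rup, c: fege), → created.
Then boxtree.carryto(s: /bra, d: /fado), → ok.
Now I run boxtree.mkfold(p: /plelafli), and get ok.
I use boxtree.carryto(s: /fado, d: /viplu): ok.
Now I run boxtree.recite(p: /viplu): prod.

Answer: {cru=lonuceb, kacemup=kisna, plelafli/, rozek=pakigo, rup=fege, viplu=prod}


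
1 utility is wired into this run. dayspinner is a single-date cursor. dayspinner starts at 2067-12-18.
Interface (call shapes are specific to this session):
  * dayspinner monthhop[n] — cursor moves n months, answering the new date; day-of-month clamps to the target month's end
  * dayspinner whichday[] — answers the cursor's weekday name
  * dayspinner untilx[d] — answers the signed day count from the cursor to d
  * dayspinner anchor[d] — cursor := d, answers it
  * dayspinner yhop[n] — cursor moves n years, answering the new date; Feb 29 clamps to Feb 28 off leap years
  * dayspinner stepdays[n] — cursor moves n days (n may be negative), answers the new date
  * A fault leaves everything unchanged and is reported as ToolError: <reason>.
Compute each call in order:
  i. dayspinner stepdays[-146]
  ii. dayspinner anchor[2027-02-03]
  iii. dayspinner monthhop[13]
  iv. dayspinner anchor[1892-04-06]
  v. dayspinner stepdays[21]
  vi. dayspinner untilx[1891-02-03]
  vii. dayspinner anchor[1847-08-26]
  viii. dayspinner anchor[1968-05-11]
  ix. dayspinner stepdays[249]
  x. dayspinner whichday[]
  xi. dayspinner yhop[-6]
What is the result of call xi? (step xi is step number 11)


Answer: 1963-01-15

Derivation:
→ dayspinner stepdays(-146)
← 2067-07-25
→ dayspinner anchor(2027-02-03)
← 2027-02-03
→ dayspinner monthhop(13)
← 2028-03-03
→ dayspinner anchor(1892-04-06)
← 1892-04-06
→ dayspinner stepdays(21)
← 1892-04-27
→ dayspinner untilx(1891-02-03)
← -449
→ dayspinner anchor(1847-08-26)
← 1847-08-26
→ dayspinner anchor(1968-05-11)
← 1968-05-11
→ dayspinner stepdays(249)
← 1969-01-15
→ dayspinner whichday()
← Wednesday
→ dayspinner yhop(-6)
← 1963-01-15


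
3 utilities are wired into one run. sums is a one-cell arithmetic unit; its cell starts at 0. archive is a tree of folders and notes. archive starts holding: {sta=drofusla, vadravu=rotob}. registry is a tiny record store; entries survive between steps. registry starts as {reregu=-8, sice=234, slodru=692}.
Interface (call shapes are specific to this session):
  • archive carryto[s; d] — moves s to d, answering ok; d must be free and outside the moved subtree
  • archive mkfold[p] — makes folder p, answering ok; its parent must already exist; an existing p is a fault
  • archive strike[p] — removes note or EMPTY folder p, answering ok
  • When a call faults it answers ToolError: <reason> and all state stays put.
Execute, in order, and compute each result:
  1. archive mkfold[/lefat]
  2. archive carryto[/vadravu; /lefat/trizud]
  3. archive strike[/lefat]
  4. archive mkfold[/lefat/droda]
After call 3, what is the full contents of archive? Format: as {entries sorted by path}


> archive mkfold p→/lefat
  ok
> archive carryto s→/vadravu d→/lefat/trizud
  ok
> archive strike p→/lefat
  ToolError: not empty
> archive mkfold p→/lefat/droda
  ok

Answer: {lefat/, lefat/trizud=rotob, sta=drofusla}


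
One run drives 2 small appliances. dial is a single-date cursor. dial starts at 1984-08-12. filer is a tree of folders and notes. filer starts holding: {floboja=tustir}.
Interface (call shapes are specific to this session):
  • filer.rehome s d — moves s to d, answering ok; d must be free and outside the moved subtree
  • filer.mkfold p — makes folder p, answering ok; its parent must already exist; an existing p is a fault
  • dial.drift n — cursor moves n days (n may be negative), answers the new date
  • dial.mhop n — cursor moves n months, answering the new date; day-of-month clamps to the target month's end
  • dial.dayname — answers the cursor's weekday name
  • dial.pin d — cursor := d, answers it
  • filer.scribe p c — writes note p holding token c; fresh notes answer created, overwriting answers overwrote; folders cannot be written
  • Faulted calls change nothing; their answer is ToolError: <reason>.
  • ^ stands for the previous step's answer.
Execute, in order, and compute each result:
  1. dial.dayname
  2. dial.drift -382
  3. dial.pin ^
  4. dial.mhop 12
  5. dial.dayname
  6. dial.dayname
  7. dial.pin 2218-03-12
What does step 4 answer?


Answer: 1984-07-27

Derivation:
// 1. dayname() -> Sunday
// 2. drift(n→-382) -> 1983-07-27
// 3. pin(d→^) -> 1983-07-27
// 4. mhop(n→12) -> 1984-07-27
// 5. dayname() -> Friday
// 6. dayname() -> Friday
// 7. pin(d→2218-03-12) -> 2218-03-12


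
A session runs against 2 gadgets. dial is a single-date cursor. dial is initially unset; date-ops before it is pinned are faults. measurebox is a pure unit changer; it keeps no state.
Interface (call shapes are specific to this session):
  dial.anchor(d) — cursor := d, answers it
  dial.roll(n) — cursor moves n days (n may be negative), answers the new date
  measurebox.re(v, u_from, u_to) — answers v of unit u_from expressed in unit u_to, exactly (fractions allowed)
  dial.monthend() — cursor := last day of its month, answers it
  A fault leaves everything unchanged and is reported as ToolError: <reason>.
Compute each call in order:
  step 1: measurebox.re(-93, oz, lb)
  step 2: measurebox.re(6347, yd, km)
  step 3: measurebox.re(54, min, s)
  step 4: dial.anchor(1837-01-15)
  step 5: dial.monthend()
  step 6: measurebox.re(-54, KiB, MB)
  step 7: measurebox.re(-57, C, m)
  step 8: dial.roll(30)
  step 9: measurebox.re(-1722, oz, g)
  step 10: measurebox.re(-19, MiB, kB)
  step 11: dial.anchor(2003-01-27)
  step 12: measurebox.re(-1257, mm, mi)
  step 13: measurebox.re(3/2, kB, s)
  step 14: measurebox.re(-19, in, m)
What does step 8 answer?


Answer: 1837-03-02

Derivation:
Invoking measurebox.re with v=-93, u_from=oz, u_to=lb, which returns -93/16.
Now I run measurebox.re with v=6347, u_from=yd, u_to=km, → 7254621/1250000.
Next I call measurebox.re with v=54, u_from=min, u_to=s, → 3240.
I call dial.anchor with d=1837-01-15, which returns 1837-01-15.
I run dial.monthend(), and observe 1837-01-31.
I invoke measurebox.re with v=-54, u_from=KiB, u_to=MB, giving -864/15625.
I call measurebox.re with v=-57, u_from=C, u_to=m, giving ToolError: incompatible units.
I call dial.roll with n=30, giving 1837-03-02.
Next I call measurebox.re with v=-1722, u_from=oz, u_to=g, and observe -39054303057/800000.
I use measurebox.re with v=-19, u_from=MiB, u_to=kB, and get -2490368/125.
Next I call dial.anchor with d=2003-01-27, giving 2003-01-27.
Invoking measurebox.re with v=-1257, u_from=mm, u_to=mi, yielding -419/536448.
Now I run measurebox.re with v=3/2, u_from=kB, u_to=s, which returns ToolError: incompatible units.
Now I run measurebox.re with v=-19, u_from=in, u_to=m: -2413/5000.


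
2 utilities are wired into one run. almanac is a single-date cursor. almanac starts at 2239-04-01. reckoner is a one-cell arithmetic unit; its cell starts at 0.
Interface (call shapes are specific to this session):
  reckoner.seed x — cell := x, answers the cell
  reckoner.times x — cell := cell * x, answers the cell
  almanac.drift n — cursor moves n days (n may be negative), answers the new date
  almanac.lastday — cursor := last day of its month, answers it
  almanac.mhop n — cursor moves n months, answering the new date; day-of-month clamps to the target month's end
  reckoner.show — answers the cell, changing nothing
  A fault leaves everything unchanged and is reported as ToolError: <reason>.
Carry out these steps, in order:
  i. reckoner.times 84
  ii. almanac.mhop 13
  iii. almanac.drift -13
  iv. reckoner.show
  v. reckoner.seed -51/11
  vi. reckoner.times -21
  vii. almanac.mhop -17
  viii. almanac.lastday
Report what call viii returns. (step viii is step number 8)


$ reckoner.times x: 84
:: 0
$ almanac.mhop n: 13
:: 2240-05-01
$ almanac.drift n: -13
:: 2240-04-18
$ reckoner.show
:: 0
$ reckoner.seed x: -51/11
:: -51/11
$ reckoner.times x: -21
:: 1071/11
$ almanac.mhop n: -17
:: 2238-11-18
$ almanac.lastday
:: 2238-11-30

Answer: 2238-11-30


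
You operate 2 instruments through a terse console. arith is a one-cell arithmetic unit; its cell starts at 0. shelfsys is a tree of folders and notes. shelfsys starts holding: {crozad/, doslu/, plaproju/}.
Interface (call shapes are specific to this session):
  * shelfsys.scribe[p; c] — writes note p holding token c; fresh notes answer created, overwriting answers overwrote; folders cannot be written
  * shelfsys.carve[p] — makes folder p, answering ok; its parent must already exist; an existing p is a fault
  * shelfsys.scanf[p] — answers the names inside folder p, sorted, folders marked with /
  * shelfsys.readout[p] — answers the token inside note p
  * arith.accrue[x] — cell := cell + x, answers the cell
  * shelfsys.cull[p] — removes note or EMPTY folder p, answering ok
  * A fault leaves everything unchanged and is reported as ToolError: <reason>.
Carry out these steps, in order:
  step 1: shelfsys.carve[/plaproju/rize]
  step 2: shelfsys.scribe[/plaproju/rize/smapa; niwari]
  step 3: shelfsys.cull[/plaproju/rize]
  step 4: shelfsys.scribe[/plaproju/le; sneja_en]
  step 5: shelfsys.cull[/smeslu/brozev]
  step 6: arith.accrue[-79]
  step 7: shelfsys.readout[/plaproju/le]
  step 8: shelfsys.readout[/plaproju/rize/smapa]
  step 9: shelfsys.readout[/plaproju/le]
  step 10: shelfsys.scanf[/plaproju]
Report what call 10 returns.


Answer: [le, rize/]

Derivation:
Step: shelfsys.carve[p: /plaproju/rize]
Result: ok
Step: shelfsys.scribe[p: /plaproju/rize/smapa; c: niwari]
Result: created
Step: shelfsys.cull[p: /plaproju/rize]
Result: ToolError: not empty
Step: shelfsys.scribe[p: /plaproju/le; c: sneja_en]
Result: created
Step: shelfsys.cull[p: /smeslu/brozev]
Result: ToolError: not found
Step: arith.accrue[x: -79]
Result: -79
Step: shelfsys.readout[p: /plaproju/le]
Result: sneja_en
Step: shelfsys.readout[p: /plaproju/rize/smapa]
Result: niwari
Step: shelfsys.readout[p: /plaproju/le]
Result: sneja_en
Step: shelfsys.scanf[p: /plaproju]
Result: [le, rize/]


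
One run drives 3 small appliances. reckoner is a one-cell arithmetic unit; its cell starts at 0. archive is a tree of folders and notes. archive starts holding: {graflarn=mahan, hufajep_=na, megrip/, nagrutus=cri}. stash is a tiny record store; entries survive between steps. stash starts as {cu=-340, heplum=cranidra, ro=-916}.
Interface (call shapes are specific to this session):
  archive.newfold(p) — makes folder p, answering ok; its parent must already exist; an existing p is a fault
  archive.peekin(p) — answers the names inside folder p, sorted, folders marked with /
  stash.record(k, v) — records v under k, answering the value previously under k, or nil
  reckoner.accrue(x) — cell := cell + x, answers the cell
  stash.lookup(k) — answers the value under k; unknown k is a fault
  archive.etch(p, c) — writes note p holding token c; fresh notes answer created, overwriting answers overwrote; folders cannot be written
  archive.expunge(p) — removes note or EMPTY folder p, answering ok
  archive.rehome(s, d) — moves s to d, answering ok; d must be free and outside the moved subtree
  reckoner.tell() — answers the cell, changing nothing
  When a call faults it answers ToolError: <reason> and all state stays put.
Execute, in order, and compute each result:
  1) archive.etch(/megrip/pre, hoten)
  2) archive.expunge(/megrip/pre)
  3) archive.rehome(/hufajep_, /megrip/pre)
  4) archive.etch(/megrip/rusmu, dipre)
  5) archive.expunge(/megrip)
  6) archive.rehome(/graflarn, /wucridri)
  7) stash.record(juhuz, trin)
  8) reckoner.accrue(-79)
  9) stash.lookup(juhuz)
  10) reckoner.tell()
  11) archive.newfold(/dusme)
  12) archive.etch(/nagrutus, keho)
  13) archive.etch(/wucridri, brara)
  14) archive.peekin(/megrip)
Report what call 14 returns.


-- etch(p: /megrip/pre, c: hoten) : created
-- expunge(p: /megrip/pre) : ok
-- rehome(s: /hufajep_, d: /megrip/pre) : ok
-- etch(p: /megrip/rusmu, c: dipre) : created
-- expunge(p: /megrip) : ToolError: not empty
-- rehome(s: /graflarn, d: /wucridri) : ok
-- record(k: juhuz, v: trin) : nil
-- accrue(x: -79) : -79
-- lookup(k: juhuz) : trin
-- tell() : -79
-- newfold(p: /dusme) : ok
-- etch(p: /nagrutus, c: keho) : overwrote
-- etch(p: /wucridri, c: brara) : overwrote
-- peekin(p: /megrip) : [pre, rusmu]

Answer: [pre, rusmu]


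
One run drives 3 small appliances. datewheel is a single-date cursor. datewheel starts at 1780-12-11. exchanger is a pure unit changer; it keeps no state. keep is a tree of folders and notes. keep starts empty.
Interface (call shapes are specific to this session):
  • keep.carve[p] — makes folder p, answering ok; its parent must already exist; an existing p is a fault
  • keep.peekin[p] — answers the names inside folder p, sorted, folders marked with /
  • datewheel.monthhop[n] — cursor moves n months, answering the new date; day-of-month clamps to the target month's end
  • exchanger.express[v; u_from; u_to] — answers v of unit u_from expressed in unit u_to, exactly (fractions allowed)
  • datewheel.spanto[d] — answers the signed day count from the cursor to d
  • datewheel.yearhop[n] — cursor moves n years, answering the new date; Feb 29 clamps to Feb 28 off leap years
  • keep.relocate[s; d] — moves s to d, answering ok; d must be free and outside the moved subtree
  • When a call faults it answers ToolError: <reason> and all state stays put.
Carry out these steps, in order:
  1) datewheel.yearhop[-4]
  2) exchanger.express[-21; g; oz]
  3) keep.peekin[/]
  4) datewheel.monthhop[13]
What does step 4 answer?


Next I call yearhop using n=-4: 1776-12-11.
Now I run express using v=-21, u_from=g, u_to=oz, which returns -4800000/6479891.
Next I call peekin using p=/, which returns [].
Calling monthhop using n=13, which returns 1778-01-11.

Answer: 1778-01-11


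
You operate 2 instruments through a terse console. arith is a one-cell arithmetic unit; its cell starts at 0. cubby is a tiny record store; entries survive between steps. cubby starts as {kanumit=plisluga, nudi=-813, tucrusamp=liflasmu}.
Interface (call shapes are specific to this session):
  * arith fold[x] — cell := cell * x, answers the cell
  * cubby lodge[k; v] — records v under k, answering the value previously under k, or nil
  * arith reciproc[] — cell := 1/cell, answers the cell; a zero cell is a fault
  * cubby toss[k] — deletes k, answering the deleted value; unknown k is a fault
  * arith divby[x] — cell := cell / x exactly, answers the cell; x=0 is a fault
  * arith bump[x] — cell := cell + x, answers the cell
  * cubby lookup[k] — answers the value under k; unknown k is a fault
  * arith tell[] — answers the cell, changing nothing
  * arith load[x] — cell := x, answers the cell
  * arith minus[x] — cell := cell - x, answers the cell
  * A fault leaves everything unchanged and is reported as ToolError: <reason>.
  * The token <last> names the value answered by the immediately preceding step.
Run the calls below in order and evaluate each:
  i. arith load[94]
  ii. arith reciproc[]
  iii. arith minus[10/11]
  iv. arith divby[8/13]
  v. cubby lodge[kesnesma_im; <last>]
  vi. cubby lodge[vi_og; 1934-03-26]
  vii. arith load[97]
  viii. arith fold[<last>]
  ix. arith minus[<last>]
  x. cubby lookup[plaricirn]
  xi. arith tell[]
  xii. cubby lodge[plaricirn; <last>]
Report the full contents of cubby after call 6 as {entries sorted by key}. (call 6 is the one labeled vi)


% arith load(x: 94) ~> 94
% arith reciproc() ~> 1/94
% arith minus(x: 10/11) ~> -929/1034
% arith divby(x: 8/13) ~> -12077/8272
% cubby lodge(k: kesnesma_im, v: <last>) ~> nil
% cubby lodge(k: vi_og, v: 1934-03-26) ~> nil
% arith load(x: 97) ~> 97
% arith fold(x: <last>) ~> 9409
% arith minus(x: <last>) ~> 0
% cubby lookup(k: plaricirn) ~> ToolError: no such key plaricirn
% arith tell() ~> 0
% cubby lodge(k: plaricirn, v: <last>) ~> nil

Answer: {kanumit=plisluga, kesnesma_im=-12077/8272, nudi=-813, tucrusamp=liflasmu, vi_og=1934-03-26}


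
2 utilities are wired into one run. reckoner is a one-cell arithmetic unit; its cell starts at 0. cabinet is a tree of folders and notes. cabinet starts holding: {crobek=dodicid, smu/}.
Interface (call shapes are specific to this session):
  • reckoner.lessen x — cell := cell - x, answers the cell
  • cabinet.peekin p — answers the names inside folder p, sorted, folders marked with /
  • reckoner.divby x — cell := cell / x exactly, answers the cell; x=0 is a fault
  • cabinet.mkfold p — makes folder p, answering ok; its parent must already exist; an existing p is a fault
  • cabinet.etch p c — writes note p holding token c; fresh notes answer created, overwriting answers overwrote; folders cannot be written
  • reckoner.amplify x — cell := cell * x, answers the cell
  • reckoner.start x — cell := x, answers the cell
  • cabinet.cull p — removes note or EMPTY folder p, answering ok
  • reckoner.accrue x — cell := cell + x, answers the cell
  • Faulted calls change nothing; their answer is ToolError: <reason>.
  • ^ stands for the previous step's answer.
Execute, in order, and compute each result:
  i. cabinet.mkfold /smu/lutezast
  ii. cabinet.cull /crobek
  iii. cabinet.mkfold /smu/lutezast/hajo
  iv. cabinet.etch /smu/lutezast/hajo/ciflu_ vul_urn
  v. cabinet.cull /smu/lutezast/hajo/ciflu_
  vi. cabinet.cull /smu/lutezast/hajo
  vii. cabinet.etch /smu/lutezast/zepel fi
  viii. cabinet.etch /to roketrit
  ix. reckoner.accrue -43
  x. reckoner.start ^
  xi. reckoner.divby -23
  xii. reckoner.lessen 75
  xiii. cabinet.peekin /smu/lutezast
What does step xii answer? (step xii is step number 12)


Answer: -1682/23

Derivation:
> cabinet.mkfold p=/smu/lutezast
= ok
> cabinet.cull p=/crobek
= ok
> cabinet.mkfold p=/smu/lutezast/hajo
= ok
> cabinet.etch p=/smu/lutezast/hajo/ciflu_ c=vul_urn
= created
> cabinet.cull p=/smu/lutezast/hajo/ciflu_
= ok
> cabinet.cull p=/smu/lutezast/hajo
= ok
> cabinet.etch p=/smu/lutezast/zepel c=fi
= created
> cabinet.etch p=/to c=roketrit
= created
> reckoner.accrue x=-43
= -43
> reckoner.start x=^
= -43
> reckoner.divby x=-23
= 43/23
> reckoner.lessen x=75
= -1682/23
> cabinet.peekin p=/smu/lutezast
= [zepel]


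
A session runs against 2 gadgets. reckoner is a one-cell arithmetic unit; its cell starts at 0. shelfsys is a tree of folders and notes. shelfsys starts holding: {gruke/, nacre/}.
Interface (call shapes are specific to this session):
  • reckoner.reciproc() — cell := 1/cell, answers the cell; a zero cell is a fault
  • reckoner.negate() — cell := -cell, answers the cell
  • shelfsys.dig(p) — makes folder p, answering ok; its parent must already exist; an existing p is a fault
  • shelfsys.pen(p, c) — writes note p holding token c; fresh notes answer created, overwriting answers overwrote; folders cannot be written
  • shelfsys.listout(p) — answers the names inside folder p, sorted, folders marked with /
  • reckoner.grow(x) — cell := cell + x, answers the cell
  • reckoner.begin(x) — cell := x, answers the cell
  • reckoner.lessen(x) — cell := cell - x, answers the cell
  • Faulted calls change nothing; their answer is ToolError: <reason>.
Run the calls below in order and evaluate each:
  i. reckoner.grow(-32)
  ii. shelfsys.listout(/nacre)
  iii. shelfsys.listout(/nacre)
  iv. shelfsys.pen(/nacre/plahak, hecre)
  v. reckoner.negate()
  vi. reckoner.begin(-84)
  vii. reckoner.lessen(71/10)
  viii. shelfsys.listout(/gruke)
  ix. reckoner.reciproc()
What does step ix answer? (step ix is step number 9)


Answer: -10/911

Derivation:
> grow x: -32
[out] -32
> listout p: /nacre
[out] []
> listout p: /nacre
[out] []
> pen p: /nacre/plahak c: hecre
[out] created
> negate
[out] 32
> begin x: -84
[out] -84
> lessen x: 71/10
[out] -911/10
> listout p: /gruke
[out] []
> reciproc
[out] -10/911


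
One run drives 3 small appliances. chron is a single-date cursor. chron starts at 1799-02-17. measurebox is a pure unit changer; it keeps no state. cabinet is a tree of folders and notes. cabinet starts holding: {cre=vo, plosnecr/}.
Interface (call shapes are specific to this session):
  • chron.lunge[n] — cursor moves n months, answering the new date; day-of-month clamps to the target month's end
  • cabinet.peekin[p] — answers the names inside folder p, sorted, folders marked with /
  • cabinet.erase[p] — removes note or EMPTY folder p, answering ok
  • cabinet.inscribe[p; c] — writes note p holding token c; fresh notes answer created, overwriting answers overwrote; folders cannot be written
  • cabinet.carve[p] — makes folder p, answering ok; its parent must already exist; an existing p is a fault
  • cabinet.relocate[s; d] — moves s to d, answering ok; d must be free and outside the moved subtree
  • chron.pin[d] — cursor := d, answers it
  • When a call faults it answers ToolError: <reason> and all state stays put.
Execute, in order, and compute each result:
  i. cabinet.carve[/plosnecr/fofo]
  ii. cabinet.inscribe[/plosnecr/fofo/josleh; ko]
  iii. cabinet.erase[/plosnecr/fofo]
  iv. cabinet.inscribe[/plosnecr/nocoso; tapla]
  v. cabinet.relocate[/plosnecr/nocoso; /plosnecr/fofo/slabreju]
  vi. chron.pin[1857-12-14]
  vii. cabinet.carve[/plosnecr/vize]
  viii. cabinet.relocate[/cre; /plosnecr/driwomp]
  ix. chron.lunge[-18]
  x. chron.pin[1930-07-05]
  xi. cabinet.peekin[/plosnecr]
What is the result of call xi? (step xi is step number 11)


→ cabinet.carve(p='/plosnecr/fofo')
← ok
→ cabinet.inscribe(p='/plosnecr/fofo/josleh', c='ko')
← created
→ cabinet.erase(p='/plosnecr/fofo')
← ToolError: not empty
→ cabinet.inscribe(p='/plosnecr/nocoso', c='tapla')
← created
→ cabinet.relocate(s='/plosnecr/nocoso', d='/plosnecr/fofo/slabreju')
← ok
→ chron.pin(d='1857-12-14')
← 1857-12-14
→ cabinet.carve(p='/plosnecr/vize')
← ok
→ cabinet.relocate(s='/cre', d='/plosnecr/driwomp')
← ok
→ chron.lunge(n='-18')
← 1856-06-14
→ chron.pin(d='1930-07-05')
← 1930-07-05
→ cabinet.peekin(p='/plosnecr')
← [driwomp, fofo/, vize/]

Answer: [driwomp, fofo/, vize/]


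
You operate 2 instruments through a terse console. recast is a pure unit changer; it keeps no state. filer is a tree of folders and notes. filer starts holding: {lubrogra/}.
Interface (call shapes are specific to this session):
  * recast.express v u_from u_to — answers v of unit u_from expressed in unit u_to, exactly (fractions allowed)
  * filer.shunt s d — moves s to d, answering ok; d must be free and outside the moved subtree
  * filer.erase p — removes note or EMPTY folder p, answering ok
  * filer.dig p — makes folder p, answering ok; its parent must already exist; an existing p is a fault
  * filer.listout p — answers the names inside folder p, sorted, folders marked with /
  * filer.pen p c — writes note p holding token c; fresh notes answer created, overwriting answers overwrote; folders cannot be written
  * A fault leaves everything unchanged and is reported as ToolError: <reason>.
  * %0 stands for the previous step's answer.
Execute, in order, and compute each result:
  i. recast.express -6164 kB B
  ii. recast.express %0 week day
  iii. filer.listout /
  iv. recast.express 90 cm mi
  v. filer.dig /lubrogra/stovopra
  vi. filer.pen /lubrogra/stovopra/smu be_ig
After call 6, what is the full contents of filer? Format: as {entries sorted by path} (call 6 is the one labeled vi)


Do: recast.express[-6164; kB; B]
See: -6164000
Do: recast.express[%0; week; day]
See: -43148000
Do: filer.listout[/]
See: [lubrogra/]
Do: recast.express[90; cm; mi]
See: 25/44704
Do: filer.dig[/lubrogra/stovopra]
See: ok
Do: filer.pen[/lubrogra/stovopra/smu; be_ig]
See: created

Answer: {lubrogra/, lubrogra/stovopra/, lubrogra/stovopra/smu=be_ig}


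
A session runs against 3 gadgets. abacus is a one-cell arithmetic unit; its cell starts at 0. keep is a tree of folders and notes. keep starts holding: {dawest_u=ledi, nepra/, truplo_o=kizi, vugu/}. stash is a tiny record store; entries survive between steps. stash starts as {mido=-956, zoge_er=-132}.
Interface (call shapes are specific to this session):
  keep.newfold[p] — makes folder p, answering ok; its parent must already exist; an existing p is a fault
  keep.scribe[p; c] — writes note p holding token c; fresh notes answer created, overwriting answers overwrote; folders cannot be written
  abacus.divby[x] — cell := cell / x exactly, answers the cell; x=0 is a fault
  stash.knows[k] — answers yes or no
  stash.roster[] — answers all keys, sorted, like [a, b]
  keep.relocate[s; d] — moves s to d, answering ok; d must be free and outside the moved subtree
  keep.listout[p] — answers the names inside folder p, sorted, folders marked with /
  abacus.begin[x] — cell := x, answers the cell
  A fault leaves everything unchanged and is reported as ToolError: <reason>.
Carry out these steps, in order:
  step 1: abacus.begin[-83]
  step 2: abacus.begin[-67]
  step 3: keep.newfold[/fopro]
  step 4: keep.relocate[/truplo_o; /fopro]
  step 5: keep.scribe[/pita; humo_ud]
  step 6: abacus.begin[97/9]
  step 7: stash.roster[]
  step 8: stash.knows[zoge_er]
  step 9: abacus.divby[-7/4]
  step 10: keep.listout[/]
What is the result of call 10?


Step: begin[x→-83]
Result: -83
Step: begin[x→-67]
Result: -67
Step: newfold[p→/fopro]
Result: ok
Step: relocate[s→/truplo_o; d→/fopro]
Result: ToolError: exists
Step: scribe[p→/pita; c→humo_ud]
Result: created
Step: begin[x→97/9]
Result: 97/9
Step: roster[]
Result: [mido, zoge_er]
Step: knows[k→zoge_er]
Result: yes
Step: divby[x→-7/4]
Result: -388/63
Step: listout[p→/]
Result: [dawest_u, fopro/, nepra/, pita, truplo_o, vugu/]

Answer: [dawest_u, fopro/, nepra/, pita, truplo_o, vugu/]


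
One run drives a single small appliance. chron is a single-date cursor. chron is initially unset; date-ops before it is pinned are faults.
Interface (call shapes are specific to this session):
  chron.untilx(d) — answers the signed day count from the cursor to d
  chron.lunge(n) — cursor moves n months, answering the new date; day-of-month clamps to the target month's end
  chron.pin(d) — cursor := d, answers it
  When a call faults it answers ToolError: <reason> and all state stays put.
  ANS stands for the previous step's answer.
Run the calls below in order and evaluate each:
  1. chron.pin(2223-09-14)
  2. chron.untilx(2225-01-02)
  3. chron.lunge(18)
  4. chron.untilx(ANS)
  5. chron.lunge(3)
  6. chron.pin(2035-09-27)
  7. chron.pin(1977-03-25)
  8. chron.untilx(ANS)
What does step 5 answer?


I call chron.pin passing d=2223-09-14, and get 2223-09-14.
I use chron.untilx passing d=2225-01-02, and see 476.
Calling chron.lunge passing n=18: 2225-03-14.
I use chron.untilx passing d=ANS, and observe 0.
I call chron.lunge passing n=3, giving 2225-06-14.
Invoking chron.pin passing d=2035-09-27, and observe 2035-09-27.
Now I run chron.pin passing d=1977-03-25, and see 1977-03-25.
I run chron.untilx passing d=ANS, giving 0.

Answer: 2225-06-14


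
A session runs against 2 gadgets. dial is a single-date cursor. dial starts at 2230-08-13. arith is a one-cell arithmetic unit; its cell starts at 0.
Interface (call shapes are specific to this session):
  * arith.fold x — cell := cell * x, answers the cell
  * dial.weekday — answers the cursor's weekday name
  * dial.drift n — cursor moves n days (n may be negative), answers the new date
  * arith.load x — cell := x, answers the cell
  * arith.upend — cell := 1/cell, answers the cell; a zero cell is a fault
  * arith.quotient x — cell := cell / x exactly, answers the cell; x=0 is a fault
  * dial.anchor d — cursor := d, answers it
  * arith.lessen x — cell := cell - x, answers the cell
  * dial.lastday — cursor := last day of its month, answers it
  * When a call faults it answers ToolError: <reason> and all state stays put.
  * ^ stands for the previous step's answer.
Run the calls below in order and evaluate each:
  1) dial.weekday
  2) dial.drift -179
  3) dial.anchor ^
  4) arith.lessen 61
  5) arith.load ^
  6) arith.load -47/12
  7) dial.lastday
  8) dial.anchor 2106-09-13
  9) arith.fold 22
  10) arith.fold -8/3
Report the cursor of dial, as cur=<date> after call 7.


Answer: cur=2230-02-28

Derivation:
Do: weekday[]
See: Friday
Do: drift[n=-179]
See: 2230-02-15
Do: anchor[d=^]
See: 2230-02-15
Do: lessen[x=61]
See: -61
Do: load[x=^]
See: -61
Do: load[x=-47/12]
See: -47/12
Do: lastday[]
See: 2230-02-28
Do: anchor[d=2106-09-13]
See: 2106-09-13
Do: fold[x=22]
See: -517/6
Do: fold[x=-8/3]
See: 2068/9


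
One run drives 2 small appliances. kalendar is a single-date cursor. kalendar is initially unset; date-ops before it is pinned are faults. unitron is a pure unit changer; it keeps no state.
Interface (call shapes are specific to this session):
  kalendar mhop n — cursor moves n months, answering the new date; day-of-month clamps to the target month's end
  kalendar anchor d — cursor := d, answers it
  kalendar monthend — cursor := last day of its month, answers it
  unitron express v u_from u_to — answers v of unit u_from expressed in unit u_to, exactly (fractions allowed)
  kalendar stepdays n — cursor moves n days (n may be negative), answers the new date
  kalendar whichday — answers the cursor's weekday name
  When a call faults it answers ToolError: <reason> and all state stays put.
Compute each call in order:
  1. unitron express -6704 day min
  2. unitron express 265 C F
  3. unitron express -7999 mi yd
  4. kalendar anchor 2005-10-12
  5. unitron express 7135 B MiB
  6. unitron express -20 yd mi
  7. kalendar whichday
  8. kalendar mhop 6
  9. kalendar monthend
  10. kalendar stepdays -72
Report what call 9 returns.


Answer: 2006-04-30

Derivation:
% unitron express v=-6704 u_from=day u_to=min
  -9653760
% unitron express v=265 u_from=C u_to=F
  509
% unitron express v=-7999 u_from=mi u_to=yd
  -14078240
% kalendar anchor d=2005-10-12
  2005-10-12
% unitron express v=7135 u_from=B u_to=MiB
  7135/1048576
% unitron express v=-20 u_from=yd u_to=mi
  -1/88
% kalendar whichday
  Wednesday
% kalendar mhop n=6
  2006-04-12
% kalendar monthend
  2006-04-30
% kalendar stepdays n=-72
  2006-02-17


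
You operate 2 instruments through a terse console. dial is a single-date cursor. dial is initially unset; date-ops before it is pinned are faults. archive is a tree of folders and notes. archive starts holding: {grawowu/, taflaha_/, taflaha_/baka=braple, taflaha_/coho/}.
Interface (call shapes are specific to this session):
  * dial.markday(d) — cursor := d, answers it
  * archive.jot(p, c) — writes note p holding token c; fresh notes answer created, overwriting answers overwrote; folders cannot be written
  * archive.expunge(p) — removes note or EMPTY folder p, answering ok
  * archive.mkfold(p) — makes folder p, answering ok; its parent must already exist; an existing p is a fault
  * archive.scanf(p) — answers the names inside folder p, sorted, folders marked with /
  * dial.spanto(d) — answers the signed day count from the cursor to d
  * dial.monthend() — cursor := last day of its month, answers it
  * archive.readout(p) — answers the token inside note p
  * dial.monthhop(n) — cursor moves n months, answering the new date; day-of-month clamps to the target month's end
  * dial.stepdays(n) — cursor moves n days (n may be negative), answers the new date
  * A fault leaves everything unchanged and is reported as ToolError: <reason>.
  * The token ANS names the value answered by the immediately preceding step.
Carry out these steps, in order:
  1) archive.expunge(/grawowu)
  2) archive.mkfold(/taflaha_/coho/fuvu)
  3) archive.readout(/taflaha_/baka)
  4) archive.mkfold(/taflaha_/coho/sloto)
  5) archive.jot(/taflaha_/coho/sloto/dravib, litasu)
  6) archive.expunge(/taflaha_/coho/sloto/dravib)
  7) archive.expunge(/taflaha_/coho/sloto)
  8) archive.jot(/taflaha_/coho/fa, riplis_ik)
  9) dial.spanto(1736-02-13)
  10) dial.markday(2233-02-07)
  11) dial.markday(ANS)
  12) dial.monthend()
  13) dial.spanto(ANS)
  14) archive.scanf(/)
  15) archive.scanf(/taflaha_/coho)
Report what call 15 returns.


Answer: [fa, fuvu/]

Derivation:
-- expunge(p='/grawowu') == ok
-- mkfold(p='/taflaha_/coho/fuvu') == ok
-- readout(p='/taflaha_/baka') == braple
-- mkfold(p='/taflaha_/coho/sloto') == ok
-- jot(p='/taflaha_/coho/sloto/dravib', c='litasu') == created
-- expunge(p='/taflaha_/coho/sloto/dravib') == ok
-- expunge(p='/taflaha_/coho/sloto') == ok
-- jot(p='/taflaha_/coho/fa', c='riplis_ik') == created
-- spanto(d='1736-02-13') == ToolError: no date set
-- markday(d='2233-02-07') == 2233-02-07
-- markday(d='ANS') == 2233-02-07
-- monthend() == 2233-02-28
-- spanto(d='ANS') == 0
-- scanf(p='/') == [taflaha_/]
-- scanf(p='/taflaha_/coho') == [fa, fuvu/]
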